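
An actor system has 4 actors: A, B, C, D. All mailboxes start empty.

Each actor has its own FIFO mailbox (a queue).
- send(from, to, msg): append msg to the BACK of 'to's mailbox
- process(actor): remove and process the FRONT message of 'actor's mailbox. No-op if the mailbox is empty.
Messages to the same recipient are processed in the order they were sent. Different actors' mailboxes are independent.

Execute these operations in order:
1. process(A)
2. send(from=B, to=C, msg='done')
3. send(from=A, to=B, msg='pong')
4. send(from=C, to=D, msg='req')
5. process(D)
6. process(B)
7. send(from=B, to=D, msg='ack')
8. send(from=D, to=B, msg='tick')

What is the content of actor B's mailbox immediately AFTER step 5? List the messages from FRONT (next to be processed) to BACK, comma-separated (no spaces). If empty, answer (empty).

After 1 (process(A)): A:[] B:[] C:[] D:[]
After 2 (send(from=B, to=C, msg='done')): A:[] B:[] C:[done] D:[]
After 3 (send(from=A, to=B, msg='pong')): A:[] B:[pong] C:[done] D:[]
After 4 (send(from=C, to=D, msg='req')): A:[] B:[pong] C:[done] D:[req]
After 5 (process(D)): A:[] B:[pong] C:[done] D:[]

pong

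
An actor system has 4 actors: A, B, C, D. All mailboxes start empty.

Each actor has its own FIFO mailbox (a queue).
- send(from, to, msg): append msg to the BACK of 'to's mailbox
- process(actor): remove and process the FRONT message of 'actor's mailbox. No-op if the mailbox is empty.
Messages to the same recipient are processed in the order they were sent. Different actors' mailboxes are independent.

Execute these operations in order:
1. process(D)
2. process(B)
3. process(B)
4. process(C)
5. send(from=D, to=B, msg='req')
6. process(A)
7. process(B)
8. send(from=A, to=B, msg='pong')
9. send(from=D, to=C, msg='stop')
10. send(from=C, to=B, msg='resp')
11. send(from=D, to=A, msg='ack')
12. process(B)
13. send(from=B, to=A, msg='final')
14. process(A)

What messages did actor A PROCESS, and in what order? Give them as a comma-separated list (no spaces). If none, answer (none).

Answer: ack

Derivation:
After 1 (process(D)): A:[] B:[] C:[] D:[]
After 2 (process(B)): A:[] B:[] C:[] D:[]
After 3 (process(B)): A:[] B:[] C:[] D:[]
After 4 (process(C)): A:[] B:[] C:[] D:[]
After 5 (send(from=D, to=B, msg='req')): A:[] B:[req] C:[] D:[]
After 6 (process(A)): A:[] B:[req] C:[] D:[]
After 7 (process(B)): A:[] B:[] C:[] D:[]
After 8 (send(from=A, to=B, msg='pong')): A:[] B:[pong] C:[] D:[]
After 9 (send(from=D, to=C, msg='stop')): A:[] B:[pong] C:[stop] D:[]
After 10 (send(from=C, to=B, msg='resp')): A:[] B:[pong,resp] C:[stop] D:[]
After 11 (send(from=D, to=A, msg='ack')): A:[ack] B:[pong,resp] C:[stop] D:[]
After 12 (process(B)): A:[ack] B:[resp] C:[stop] D:[]
After 13 (send(from=B, to=A, msg='final')): A:[ack,final] B:[resp] C:[stop] D:[]
After 14 (process(A)): A:[final] B:[resp] C:[stop] D:[]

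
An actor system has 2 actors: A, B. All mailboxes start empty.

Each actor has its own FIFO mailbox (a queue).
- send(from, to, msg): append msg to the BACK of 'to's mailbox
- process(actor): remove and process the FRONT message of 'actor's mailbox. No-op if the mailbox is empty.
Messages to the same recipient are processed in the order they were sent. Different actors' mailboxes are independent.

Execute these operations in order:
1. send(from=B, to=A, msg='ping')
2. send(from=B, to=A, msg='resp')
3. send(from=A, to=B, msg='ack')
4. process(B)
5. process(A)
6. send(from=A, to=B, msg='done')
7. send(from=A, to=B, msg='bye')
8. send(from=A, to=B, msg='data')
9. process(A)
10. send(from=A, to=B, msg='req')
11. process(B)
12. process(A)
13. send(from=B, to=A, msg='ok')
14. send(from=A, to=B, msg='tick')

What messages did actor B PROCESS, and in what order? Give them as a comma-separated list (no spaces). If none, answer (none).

After 1 (send(from=B, to=A, msg='ping')): A:[ping] B:[]
After 2 (send(from=B, to=A, msg='resp')): A:[ping,resp] B:[]
After 3 (send(from=A, to=B, msg='ack')): A:[ping,resp] B:[ack]
After 4 (process(B)): A:[ping,resp] B:[]
After 5 (process(A)): A:[resp] B:[]
After 6 (send(from=A, to=B, msg='done')): A:[resp] B:[done]
After 7 (send(from=A, to=B, msg='bye')): A:[resp] B:[done,bye]
After 8 (send(from=A, to=B, msg='data')): A:[resp] B:[done,bye,data]
After 9 (process(A)): A:[] B:[done,bye,data]
After 10 (send(from=A, to=B, msg='req')): A:[] B:[done,bye,data,req]
After 11 (process(B)): A:[] B:[bye,data,req]
After 12 (process(A)): A:[] B:[bye,data,req]
After 13 (send(from=B, to=A, msg='ok')): A:[ok] B:[bye,data,req]
After 14 (send(from=A, to=B, msg='tick')): A:[ok] B:[bye,data,req,tick]

Answer: ack,done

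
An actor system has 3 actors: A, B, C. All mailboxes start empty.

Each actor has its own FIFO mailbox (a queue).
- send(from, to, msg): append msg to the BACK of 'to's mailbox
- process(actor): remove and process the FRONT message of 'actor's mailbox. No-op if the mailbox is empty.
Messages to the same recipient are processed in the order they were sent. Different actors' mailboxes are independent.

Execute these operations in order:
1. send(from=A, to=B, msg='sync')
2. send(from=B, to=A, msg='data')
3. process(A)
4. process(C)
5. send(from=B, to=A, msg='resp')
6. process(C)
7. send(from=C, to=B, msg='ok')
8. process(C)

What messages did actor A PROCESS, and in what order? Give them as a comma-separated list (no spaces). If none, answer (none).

Answer: data

Derivation:
After 1 (send(from=A, to=B, msg='sync')): A:[] B:[sync] C:[]
After 2 (send(from=B, to=A, msg='data')): A:[data] B:[sync] C:[]
After 3 (process(A)): A:[] B:[sync] C:[]
After 4 (process(C)): A:[] B:[sync] C:[]
After 5 (send(from=B, to=A, msg='resp')): A:[resp] B:[sync] C:[]
After 6 (process(C)): A:[resp] B:[sync] C:[]
After 7 (send(from=C, to=B, msg='ok')): A:[resp] B:[sync,ok] C:[]
After 8 (process(C)): A:[resp] B:[sync,ok] C:[]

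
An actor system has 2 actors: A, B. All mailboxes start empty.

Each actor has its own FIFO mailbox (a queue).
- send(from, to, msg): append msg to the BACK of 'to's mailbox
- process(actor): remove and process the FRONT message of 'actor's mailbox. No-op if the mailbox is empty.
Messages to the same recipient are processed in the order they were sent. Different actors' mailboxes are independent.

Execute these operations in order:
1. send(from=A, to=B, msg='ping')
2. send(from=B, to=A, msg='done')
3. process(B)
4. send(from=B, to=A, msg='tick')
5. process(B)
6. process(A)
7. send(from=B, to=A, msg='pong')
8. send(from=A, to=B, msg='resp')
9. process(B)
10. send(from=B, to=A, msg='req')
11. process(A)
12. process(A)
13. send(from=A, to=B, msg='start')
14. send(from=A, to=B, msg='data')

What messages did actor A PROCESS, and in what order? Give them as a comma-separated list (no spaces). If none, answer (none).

After 1 (send(from=A, to=B, msg='ping')): A:[] B:[ping]
After 2 (send(from=B, to=A, msg='done')): A:[done] B:[ping]
After 3 (process(B)): A:[done] B:[]
After 4 (send(from=B, to=A, msg='tick')): A:[done,tick] B:[]
After 5 (process(B)): A:[done,tick] B:[]
After 6 (process(A)): A:[tick] B:[]
After 7 (send(from=B, to=A, msg='pong')): A:[tick,pong] B:[]
After 8 (send(from=A, to=B, msg='resp')): A:[tick,pong] B:[resp]
After 9 (process(B)): A:[tick,pong] B:[]
After 10 (send(from=B, to=A, msg='req')): A:[tick,pong,req] B:[]
After 11 (process(A)): A:[pong,req] B:[]
After 12 (process(A)): A:[req] B:[]
After 13 (send(from=A, to=B, msg='start')): A:[req] B:[start]
After 14 (send(from=A, to=B, msg='data')): A:[req] B:[start,data]

Answer: done,tick,pong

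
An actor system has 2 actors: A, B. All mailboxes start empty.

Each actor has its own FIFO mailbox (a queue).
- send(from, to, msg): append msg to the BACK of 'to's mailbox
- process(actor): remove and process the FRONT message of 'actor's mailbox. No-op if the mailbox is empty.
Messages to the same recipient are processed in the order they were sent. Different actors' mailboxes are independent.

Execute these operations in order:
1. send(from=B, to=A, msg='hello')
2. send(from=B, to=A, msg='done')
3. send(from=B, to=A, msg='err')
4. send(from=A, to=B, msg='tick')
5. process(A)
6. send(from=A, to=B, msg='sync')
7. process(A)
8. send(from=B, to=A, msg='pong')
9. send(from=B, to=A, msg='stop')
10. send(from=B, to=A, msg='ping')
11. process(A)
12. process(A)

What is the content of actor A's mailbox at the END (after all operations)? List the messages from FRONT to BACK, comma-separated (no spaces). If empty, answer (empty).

After 1 (send(from=B, to=A, msg='hello')): A:[hello] B:[]
After 2 (send(from=B, to=A, msg='done')): A:[hello,done] B:[]
After 3 (send(from=B, to=A, msg='err')): A:[hello,done,err] B:[]
After 4 (send(from=A, to=B, msg='tick')): A:[hello,done,err] B:[tick]
After 5 (process(A)): A:[done,err] B:[tick]
After 6 (send(from=A, to=B, msg='sync')): A:[done,err] B:[tick,sync]
After 7 (process(A)): A:[err] B:[tick,sync]
After 8 (send(from=B, to=A, msg='pong')): A:[err,pong] B:[tick,sync]
After 9 (send(from=B, to=A, msg='stop')): A:[err,pong,stop] B:[tick,sync]
After 10 (send(from=B, to=A, msg='ping')): A:[err,pong,stop,ping] B:[tick,sync]
After 11 (process(A)): A:[pong,stop,ping] B:[tick,sync]
After 12 (process(A)): A:[stop,ping] B:[tick,sync]

Answer: stop,ping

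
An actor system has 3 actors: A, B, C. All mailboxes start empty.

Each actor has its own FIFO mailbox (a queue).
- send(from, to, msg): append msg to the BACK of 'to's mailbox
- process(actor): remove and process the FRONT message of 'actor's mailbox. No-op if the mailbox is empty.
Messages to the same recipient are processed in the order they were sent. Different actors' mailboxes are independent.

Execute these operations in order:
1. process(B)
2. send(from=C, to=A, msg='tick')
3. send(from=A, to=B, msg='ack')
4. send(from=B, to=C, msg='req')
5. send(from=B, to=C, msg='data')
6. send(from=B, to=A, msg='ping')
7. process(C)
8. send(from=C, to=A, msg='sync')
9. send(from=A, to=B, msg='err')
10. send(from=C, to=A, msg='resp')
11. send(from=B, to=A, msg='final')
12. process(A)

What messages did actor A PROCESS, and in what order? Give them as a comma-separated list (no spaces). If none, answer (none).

After 1 (process(B)): A:[] B:[] C:[]
After 2 (send(from=C, to=A, msg='tick')): A:[tick] B:[] C:[]
After 3 (send(from=A, to=B, msg='ack')): A:[tick] B:[ack] C:[]
After 4 (send(from=B, to=C, msg='req')): A:[tick] B:[ack] C:[req]
After 5 (send(from=B, to=C, msg='data')): A:[tick] B:[ack] C:[req,data]
After 6 (send(from=B, to=A, msg='ping')): A:[tick,ping] B:[ack] C:[req,data]
After 7 (process(C)): A:[tick,ping] B:[ack] C:[data]
After 8 (send(from=C, to=A, msg='sync')): A:[tick,ping,sync] B:[ack] C:[data]
After 9 (send(from=A, to=B, msg='err')): A:[tick,ping,sync] B:[ack,err] C:[data]
After 10 (send(from=C, to=A, msg='resp')): A:[tick,ping,sync,resp] B:[ack,err] C:[data]
After 11 (send(from=B, to=A, msg='final')): A:[tick,ping,sync,resp,final] B:[ack,err] C:[data]
After 12 (process(A)): A:[ping,sync,resp,final] B:[ack,err] C:[data]

Answer: tick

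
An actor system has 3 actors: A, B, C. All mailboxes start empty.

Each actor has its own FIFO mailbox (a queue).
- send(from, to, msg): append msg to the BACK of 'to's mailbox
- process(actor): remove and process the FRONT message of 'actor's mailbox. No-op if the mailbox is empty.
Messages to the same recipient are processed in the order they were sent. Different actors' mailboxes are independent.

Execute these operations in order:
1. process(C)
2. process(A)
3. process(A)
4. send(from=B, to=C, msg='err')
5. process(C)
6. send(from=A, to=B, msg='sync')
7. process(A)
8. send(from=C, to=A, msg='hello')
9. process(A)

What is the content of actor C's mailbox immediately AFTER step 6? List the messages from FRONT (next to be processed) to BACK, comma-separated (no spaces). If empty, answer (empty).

After 1 (process(C)): A:[] B:[] C:[]
After 2 (process(A)): A:[] B:[] C:[]
After 3 (process(A)): A:[] B:[] C:[]
After 4 (send(from=B, to=C, msg='err')): A:[] B:[] C:[err]
After 5 (process(C)): A:[] B:[] C:[]
After 6 (send(from=A, to=B, msg='sync')): A:[] B:[sync] C:[]

(empty)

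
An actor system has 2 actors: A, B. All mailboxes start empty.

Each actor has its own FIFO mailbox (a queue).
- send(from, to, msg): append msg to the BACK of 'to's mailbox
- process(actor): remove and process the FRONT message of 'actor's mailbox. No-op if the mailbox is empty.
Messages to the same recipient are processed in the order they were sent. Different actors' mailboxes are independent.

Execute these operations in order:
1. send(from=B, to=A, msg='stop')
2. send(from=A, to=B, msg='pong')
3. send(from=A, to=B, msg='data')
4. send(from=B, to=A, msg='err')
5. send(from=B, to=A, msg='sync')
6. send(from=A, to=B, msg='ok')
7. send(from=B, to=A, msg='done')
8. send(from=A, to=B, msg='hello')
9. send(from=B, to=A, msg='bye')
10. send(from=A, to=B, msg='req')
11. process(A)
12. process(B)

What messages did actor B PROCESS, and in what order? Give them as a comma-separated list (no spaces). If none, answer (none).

After 1 (send(from=B, to=A, msg='stop')): A:[stop] B:[]
After 2 (send(from=A, to=B, msg='pong')): A:[stop] B:[pong]
After 3 (send(from=A, to=B, msg='data')): A:[stop] B:[pong,data]
After 4 (send(from=B, to=A, msg='err')): A:[stop,err] B:[pong,data]
After 5 (send(from=B, to=A, msg='sync')): A:[stop,err,sync] B:[pong,data]
After 6 (send(from=A, to=B, msg='ok')): A:[stop,err,sync] B:[pong,data,ok]
After 7 (send(from=B, to=A, msg='done')): A:[stop,err,sync,done] B:[pong,data,ok]
After 8 (send(from=A, to=B, msg='hello')): A:[stop,err,sync,done] B:[pong,data,ok,hello]
After 9 (send(from=B, to=A, msg='bye')): A:[stop,err,sync,done,bye] B:[pong,data,ok,hello]
After 10 (send(from=A, to=B, msg='req')): A:[stop,err,sync,done,bye] B:[pong,data,ok,hello,req]
After 11 (process(A)): A:[err,sync,done,bye] B:[pong,data,ok,hello,req]
After 12 (process(B)): A:[err,sync,done,bye] B:[data,ok,hello,req]

Answer: pong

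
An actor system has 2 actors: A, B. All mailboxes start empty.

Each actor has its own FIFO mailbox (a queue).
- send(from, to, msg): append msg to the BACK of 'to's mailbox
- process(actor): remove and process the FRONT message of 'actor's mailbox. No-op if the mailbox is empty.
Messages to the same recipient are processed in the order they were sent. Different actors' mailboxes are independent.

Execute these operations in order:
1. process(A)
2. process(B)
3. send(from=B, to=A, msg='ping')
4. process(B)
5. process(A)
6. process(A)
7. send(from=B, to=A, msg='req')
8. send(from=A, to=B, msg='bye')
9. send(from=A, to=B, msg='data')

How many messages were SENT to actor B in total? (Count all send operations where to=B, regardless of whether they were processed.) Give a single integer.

After 1 (process(A)): A:[] B:[]
After 2 (process(B)): A:[] B:[]
After 3 (send(from=B, to=A, msg='ping')): A:[ping] B:[]
After 4 (process(B)): A:[ping] B:[]
After 5 (process(A)): A:[] B:[]
After 6 (process(A)): A:[] B:[]
After 7 (send(from=B, to=A, msg='req')): A:[req] B:[]
After 8 (send(from=A, to=B, msg='bye')): A:[req] B:[bye]
After 9 (send(from=A, to=B, msg='data')): A:[req] B:[bye,data]

Answer: 2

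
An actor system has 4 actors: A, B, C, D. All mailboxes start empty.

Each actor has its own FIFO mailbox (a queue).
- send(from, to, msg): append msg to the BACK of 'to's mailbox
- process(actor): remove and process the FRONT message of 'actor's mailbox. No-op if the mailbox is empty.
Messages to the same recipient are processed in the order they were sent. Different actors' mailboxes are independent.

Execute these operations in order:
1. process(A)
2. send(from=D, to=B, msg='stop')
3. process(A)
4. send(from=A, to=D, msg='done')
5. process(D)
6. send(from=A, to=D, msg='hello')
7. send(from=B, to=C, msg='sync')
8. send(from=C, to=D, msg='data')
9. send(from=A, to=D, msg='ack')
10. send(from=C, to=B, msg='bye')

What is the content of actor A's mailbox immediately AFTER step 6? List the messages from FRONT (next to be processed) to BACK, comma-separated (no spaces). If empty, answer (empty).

After 1 (process(A)): A:[] B:[] C:[] D:[]
After 2 (send(from=D, to=B, msg='stop')): A:[] B:[stop] C:[] D:[]
After 3 (process(A)): A:[] B:[stop] C:[] D:[]
After 4 (send(from=A, to=D, msg='done')): A:[] B:[stop] C:[] D:[done]
After 5 (process(D)): A:[] B:[stop] C:[] D:[]
After 6 (send(from=A, to=D, msg='hello')): A:[] B:[stop] C:[] D:[hello]

(empty)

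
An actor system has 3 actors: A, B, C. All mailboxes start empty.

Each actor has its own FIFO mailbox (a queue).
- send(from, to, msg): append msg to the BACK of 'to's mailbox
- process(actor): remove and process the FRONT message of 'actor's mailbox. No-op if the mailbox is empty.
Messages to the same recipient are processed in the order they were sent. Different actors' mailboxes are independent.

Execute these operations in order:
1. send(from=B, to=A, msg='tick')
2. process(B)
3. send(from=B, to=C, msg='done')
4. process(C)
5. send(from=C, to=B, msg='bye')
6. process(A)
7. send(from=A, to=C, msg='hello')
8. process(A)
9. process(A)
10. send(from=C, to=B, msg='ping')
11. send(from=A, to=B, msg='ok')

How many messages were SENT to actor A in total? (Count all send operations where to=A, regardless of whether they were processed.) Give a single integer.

After 1 (send(from=B, to=A, msg='tick')): A:[tick] B:[] C:[]
After 2 (process(B)): A:[tick] B:[] C:[]
After 3 (send(from=B, to=C, msg='done')): A:[tick] B:[] C:[done]
After 4 (process(C)): A:[tick] B:[] C:[]
After 5 (send(from=C, to=B, msg='bye')): A:[tick] B:[bye] C:[]
After 6 (process(A)): A:[] B:[bye] C:[]
After 7 (send(from=A, to=C, msg='hello')): A:[] B:[bye] C:[hello]
After 8 (process(A)): A:[] B:[bye] C:[hello]
After 9 (process(A)): A:[] B:[bye] C:[hello]
After 10 (send(from=C, to=B, msg='ping')): A:[] B:[bye,ping] C:[hello]
After 11 (send(from=A, to=B, msg='ok')): A:[] B:[bye,ping,ok] C:[hello]

Answer: 1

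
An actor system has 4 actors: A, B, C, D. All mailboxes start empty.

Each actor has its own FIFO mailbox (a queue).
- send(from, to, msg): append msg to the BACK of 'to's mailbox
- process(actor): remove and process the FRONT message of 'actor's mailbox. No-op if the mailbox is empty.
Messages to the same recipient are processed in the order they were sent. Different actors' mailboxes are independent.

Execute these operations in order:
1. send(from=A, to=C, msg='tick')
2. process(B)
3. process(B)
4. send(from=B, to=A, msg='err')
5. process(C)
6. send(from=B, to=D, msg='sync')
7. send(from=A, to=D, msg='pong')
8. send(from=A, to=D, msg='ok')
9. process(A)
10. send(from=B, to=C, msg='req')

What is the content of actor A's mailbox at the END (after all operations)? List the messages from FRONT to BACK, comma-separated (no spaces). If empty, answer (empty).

After 1 (send(from=A, to=C, msg='tick')): A:[] B:[] C:[tick] D:[]
After 2 (process(B)): A:[] B:[] C:[tick] D:[]
After 3 (process(B)): A:[] B:[] C:[tick] D:[]
After 4 (send(from=B, to=A, msg='err')): A:[err] B:[] C:[tick] D:[]
After 5 (process(C)): A:[err] B:[] C:[] D:[]
After 6 (send(from=B, to=D, msg='sync')): A:[err] B:[] C:[] D:[sync]
After 7 (send(from=A, to=D, msg='pong')): A:[err] B:[] C:[] D:[sync,pong]
After 8 (send(from=A, to=D, msg='ok')): A:[err] B:[] C:[] D:[sync,pong,ok]
After 9 (process(A)): A:[] B:[] C:[] D:[sync,pong,ok]
After 10 (send(from=B, to=C, msg='req')): A:[] B:[] C:[req] D:[sync,pong,ok]

Answer: (empty)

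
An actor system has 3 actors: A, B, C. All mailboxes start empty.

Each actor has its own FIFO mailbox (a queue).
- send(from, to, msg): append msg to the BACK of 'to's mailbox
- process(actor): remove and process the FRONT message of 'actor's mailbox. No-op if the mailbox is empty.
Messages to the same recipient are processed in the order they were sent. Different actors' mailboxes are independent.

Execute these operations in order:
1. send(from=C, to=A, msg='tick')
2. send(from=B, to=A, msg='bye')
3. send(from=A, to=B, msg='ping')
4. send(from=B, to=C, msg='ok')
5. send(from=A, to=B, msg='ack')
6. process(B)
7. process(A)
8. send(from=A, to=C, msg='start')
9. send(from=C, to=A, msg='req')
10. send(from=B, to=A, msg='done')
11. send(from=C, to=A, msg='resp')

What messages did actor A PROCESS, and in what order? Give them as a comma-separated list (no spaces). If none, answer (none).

Answer: tick

Derivation:
After 1 (send(from=C, to=A, msg='tick')): A:[tick] B:[] C:[]
After 2 (send(from=B, to=A, msg='bye')): A:[tick,bye] B:[] C:[]
After 3 (send(from=A, to=B, msg='ping')): A:[tick,bye] B:[ping] C:[]
After 4 (send(from=B, to=C, msg='ok')): A:[tick,bye] B:[ping] C:[ok]
After 5 (send(from=A, to=B, msg='ack')): A:[tick,bye] B:[ping,ack] C:[ok]
After 6 (process(B)): A:[tick,bye] B:[ack] C:[ok]
After 7 (process(A)): A:[bye] B:[ack] C:[ok]
After 8 (send(from=A, to=C, msg='start')): A:[bye] B:[ack] C:[ok,start]
After 9 (send(from=C, to=A, msg='req')): A:[bye,req] B:[ack] C:[ok,start]
After 10 (send(from=B, to=A, msg='done')): A:[bye,req,done] B:[ack] C:[ok,start]
After 11 (send(from=C, to=A, msg='resp')): A:[bye,req,done,resp] B:[ack] C:[ok,start]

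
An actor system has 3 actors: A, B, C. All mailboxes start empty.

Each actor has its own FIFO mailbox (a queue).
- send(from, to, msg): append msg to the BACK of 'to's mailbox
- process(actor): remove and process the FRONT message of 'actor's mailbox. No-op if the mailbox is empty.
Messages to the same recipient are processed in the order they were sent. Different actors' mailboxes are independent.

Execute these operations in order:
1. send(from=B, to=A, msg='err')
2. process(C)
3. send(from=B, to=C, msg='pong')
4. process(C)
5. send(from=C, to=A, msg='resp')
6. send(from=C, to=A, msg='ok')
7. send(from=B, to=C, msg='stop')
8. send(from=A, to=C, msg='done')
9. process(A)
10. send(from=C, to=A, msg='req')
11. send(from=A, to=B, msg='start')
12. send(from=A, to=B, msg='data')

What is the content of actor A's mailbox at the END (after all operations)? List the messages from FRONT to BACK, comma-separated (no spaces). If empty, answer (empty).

Answer: resp,ok,req

Derivation:
After 1 (send(from=B, to=A, msg='err')): A:[err] B:[] C:[]
After 2 (process(C)): A:[err] B:[] C:[]
After 3 (send(from=B, to=C, msg='pong')): A:[err] B:[] C:[pong]
After 4 (process(C)): A:[err] B:[] C:[]
After 5 (send(from=C, to=A, msg='resp')): A:[err,resp] B:[] C:[]
After 6 (send(from=C, to=A, msg='ok')): A:[err,resp,ok] B:[] C:[]
After 7 (send(from=B, to=C, msg='stop')): A:[err,resp,ok] B:[] C:[stop]
After 8 (send(from=A, to=C, msg='done')): A:[err,resp,ok] B:[] C:[stop,done]
After 9 (process(A)): A:[resp,ok] B:[] C:[stop,done]
After 10 (send(from=C, to=A, msg='req')): A:[resp,ok,req] B:[] C:[stop,done]
After 11 (send(from=A, to=B, msg='start')): A:[resp,ok,req] B:[start] C:[stop,done]
After 12 (send(from=A, to=B, msg='data')): A:[resp,ok,req] B:[start,data] C:[stop,done]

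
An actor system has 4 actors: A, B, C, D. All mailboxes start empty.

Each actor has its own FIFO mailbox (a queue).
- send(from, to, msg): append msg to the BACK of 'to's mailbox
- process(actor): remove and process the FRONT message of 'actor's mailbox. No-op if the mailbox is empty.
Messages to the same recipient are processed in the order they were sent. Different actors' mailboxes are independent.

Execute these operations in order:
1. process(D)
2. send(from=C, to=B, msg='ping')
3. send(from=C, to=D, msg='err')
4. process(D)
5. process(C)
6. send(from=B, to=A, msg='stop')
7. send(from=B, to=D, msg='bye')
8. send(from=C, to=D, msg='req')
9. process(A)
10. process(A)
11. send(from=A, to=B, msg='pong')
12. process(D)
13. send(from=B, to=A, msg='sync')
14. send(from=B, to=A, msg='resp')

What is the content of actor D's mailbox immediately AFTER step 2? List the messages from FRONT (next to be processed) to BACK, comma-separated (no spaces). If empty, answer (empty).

After 1 (process(D)): A:[] B:[] C:[] D:[]
After 2 (send(from=C, to=B, msg='ping')): A:[] B:[ping] C:[] D:[]

(empty)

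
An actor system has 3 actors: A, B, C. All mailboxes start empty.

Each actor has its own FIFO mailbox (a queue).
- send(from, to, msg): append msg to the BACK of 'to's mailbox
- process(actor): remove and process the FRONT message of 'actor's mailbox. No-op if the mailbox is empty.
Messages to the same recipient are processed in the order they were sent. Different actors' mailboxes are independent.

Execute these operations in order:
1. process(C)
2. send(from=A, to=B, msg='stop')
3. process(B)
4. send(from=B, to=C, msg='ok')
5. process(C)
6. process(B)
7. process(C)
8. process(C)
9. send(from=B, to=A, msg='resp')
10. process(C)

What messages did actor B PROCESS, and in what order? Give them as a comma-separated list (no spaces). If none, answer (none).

Answer: stop

Derivation:
After 1 (process(C)): A:[] B:[] C:[]
After 2 (send(from=A, to=B, msg='stop')): A:[] B:[stop] C:[]
After 3 (process(B)): A:[] B:[] C:[]
After 4 (send(from=B, to=C, msg='ok')): A:[] B:[] C:[ok]
After 5 (process(C)): A:[] B:[] C:[]
After 6 (process(B)): A:[] B:[] C:[]
After 7 (process(C)): A:[] B:[] C:[]
After 8 (process(C)): A:[] B:[] C:[]
After 9 (send(from=B, to=A, msg='resp')): A:[resp] B:[] C:[]
After 10 (process(C)): A:[resp] B:[] C:[]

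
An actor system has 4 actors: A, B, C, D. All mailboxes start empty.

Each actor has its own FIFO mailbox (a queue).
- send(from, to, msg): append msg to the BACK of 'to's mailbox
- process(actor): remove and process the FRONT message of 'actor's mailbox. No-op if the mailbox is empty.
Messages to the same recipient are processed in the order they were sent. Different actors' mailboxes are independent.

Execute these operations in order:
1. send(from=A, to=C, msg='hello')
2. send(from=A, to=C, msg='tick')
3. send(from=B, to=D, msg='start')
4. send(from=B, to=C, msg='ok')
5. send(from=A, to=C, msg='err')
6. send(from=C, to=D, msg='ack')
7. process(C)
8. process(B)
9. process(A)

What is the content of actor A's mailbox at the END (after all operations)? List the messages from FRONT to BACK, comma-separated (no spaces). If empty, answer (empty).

After 1 (send(from=A, to=C, msg='hello')): A:[] B:[] C:[hello] D:[]
After 2 (send(from=A, to=C, msg='tick')): A:[] B:[] C:[hello,tick] D:[]
After 3 (send(from=B, to=D, msg='start')): A:[] B:[] C:[hello,tick] D:[start]
After 4 (send(from=B, to=C, msg='ok')): A:[] B:[] C:[hello,tick,ok] D:[start]
After 5 (send(from=A, to=C, msg='err')): A:[] B:[] C:[hello,tick,ok,err] D:[start]
After 6 (send(from=C, to=D, msg='ack')): A:[] B:[] C:[hello,tick,ok,err] D:[start,ack]
After 7 (process(C)): A:[] B:[] C:[tick,ok,err] D:[start,ack]
After 8 (process(B)): A:[] B:[] C:[tick,ok,err] D:[start,ack]
After 9 (process(A)): A:[] B:[] C:[tick,ok,err] D:[start,ack]

Answer: (empty)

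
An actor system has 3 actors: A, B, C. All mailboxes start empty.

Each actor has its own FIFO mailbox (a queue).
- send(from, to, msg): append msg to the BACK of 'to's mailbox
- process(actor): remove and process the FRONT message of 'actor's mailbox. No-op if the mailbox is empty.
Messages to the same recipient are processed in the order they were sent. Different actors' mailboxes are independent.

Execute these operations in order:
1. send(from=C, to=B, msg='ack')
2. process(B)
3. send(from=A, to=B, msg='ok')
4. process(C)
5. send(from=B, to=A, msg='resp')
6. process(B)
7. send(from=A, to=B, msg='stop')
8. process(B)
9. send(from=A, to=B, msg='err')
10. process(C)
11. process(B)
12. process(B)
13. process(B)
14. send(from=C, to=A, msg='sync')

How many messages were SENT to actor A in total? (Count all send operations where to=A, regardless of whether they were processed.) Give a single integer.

After 1 (send(from=C, to=B, msg='ack')): A:[] B:[ack] C:[]
After 2 (process(B)): A:[] B:[] C:[]
After 3 (send(from=A, to=B, msg='ok')): A:[] B:[ok] C:[]
After 4 (process(C)): A:[] B:[ok] C:[]
After 5 (send(from=B, to=A, msg='resp')): A:[resp] B:[ok] C:[]
After 6 (process(B)): A:[resp] B:[] C:[]
After 7 (send(from=A, to=B, msg='stop')): A:[resp] B:[stop] C:[]
After 8 (process(B)): A:[resp] B:[] C:[]
After 9 (send(from=A, to=B, msg='err')): A:[resp] B:[err] C:[]
After 10 (process(C)): A:[resp] B:[err] C:[]
After 11 (process(B)): A:[resp] B:[] C:[]
After 12 (process(B)): A:[resp] B:[] C:[]
After 13 (process(B)): A:[resp] B:[] C:[]
After 14 (send(from=C, to=A, msg='sync')): A:[resp,sync] B:[] C:[]

Answer: 2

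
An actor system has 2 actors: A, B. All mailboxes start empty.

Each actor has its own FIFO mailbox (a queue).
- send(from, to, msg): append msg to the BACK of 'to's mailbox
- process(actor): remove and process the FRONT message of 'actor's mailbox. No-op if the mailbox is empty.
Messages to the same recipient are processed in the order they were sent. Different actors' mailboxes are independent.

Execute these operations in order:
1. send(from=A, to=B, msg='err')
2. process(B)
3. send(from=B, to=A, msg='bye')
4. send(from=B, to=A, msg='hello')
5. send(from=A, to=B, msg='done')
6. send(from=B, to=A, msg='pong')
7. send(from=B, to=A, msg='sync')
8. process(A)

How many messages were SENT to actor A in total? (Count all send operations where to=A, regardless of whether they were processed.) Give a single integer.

After 1 (send(from=A, to=B, msg='err')): A:[] B:[err]
After 2 (process(B)): A:[] B:[]
After 3 (send(from=B, to=A, msg='bye')): A:[bye] B:[]
After 4 (send(from=B, to=A, msg='hello')): A:[bye,hello] B:[]
After 5 (send(from=A, to=B, msg='done')): A:[bye,hello] B:[done]
After 6 (send(from=B, to=A, msg='pong')): A:[bye,hello,pong] B:[done]
After 7 (send(from=B, to=A, msg='sync')): A:[bye,hello,pong,sync] B:[done]
After 8 (process(A)): A:[hello,pong,sync] B:[done]

Answer: 4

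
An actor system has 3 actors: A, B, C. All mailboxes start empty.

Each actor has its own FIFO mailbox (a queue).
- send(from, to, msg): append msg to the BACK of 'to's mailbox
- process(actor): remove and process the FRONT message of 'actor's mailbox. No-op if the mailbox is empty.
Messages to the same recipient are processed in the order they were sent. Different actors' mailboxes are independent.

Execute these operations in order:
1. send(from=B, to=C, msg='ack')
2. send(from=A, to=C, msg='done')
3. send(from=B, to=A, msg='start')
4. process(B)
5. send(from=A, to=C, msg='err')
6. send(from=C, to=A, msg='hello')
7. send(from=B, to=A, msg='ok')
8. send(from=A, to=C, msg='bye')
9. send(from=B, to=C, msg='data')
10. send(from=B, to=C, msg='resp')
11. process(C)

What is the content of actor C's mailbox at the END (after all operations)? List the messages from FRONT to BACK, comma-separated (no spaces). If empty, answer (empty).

Answer: done,err,bye,data,resp

Derivation:
After 1 (send(from=B, to=C, msg='ack')): A:[] B:[] C:[ack]
After 2 (send(from=A, to=C, msg='done')): A:[] B:[] C:[ack,done]
After 3 (send(from=B, to=A, msg='start')): A:[start] B:[] C:[ack,done]
After 4 (process(B)): A:[start] B:[] C:[ack,done]
After 5 (send(from=A, to=C, msg='err')): A:[start] B:[] C:[ack,done,err]
After 6 (send(from=C, to=A, msg='hello')): A:[start,hello] B:[] C:[ack,done,err]
After 7 (send(from=B, to=A, msg='ok')): A:[start,hello,ok] B:[] C:[ack,done,err]
After 8 (send(from=A, to=C, msg='bye')): A:[start,hello,ok] B:[] C:[ack,done,err,bye]
After 9 (send(from=B, to=C, msg='data')): A:[start,hello,ok] B:[] C:[ack,done,err,bye,data]
After 10 (send(from=B, to=C, msg='resp')): A:[start,hello,ok] B:[] C:[ack,done,err,bye,data,resp]
After 11 (process(C)): A:[start,hello,ok] B:[] C:[done,err,bye,data,resp]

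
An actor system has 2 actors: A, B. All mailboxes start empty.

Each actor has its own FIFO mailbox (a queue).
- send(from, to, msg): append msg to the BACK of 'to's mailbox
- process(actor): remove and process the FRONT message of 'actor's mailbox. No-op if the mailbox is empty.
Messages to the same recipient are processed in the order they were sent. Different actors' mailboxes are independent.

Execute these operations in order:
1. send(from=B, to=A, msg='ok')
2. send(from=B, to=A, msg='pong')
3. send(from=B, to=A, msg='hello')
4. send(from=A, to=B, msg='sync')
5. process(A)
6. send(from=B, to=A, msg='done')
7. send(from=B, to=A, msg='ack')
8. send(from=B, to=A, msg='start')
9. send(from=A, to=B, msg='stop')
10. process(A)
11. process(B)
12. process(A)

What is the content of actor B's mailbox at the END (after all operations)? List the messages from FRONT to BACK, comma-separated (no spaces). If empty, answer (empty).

After 1 (send(from=B, to=A, msg='ok')): A:[ok] B:[]
After 2 (send(from=B, to=A, msg='pong')): A:[ok,pong] B:[]
After 3 (send(from=B, to=A, msg='hello')): A:[ok,pong,hello] B:[]
After 4 (send(from=A, to=B, msg='sync')): A:[ok,pong,hello] B:[sync]
After 5 (process(A)): A:[pong,hello] B:[sync]
After 6 (send(from=B, to=A, msg='done')): A:[pong,hello,done] B:[sync]
After 7 (send(from=B, to=A, msg='ack')): A:[pong,hello,done,ack] B:[sync]
After 8 (send(from=B, to=A, msg='start')): A:[pong,hello,done,ack,start] B:[sync]
After 9 (send(from=A, to=B, msg='stop')): A:[pong,hello,done,ack,start] B:[sync,stop]
After 10 (process(A)): A:[hello,done,ack,start] B:[sync,stop]
After 11 (process(B)): A:[hello,done,ack,start] B:[stop]
After 12 (process(A)): A:[done,ack,start] B:[stop]

Answer: stop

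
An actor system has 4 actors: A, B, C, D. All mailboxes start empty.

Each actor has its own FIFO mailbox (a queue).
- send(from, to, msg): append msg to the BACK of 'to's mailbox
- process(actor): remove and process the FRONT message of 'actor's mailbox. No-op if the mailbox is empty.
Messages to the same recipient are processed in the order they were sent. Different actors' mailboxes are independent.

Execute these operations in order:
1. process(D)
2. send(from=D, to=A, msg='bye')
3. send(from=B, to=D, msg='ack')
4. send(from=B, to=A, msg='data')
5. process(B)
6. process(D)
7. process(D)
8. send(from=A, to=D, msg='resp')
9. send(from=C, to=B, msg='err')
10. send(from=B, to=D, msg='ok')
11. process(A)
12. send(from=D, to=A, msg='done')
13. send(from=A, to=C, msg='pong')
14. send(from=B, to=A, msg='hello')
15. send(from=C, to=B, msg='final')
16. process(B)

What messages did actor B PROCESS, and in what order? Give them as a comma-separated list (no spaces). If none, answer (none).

Answer: err

Derivation:
After 1 (process(D)): A:[] B:[] C:[] D:[]
After 2 (send(from=D, to=A, msg='bye')): A:[bye] B:[] C:[] D:[]
After 3 (send(from=B, to=D, msg='ack')): A:[bye] B:[] C:[] D:[ack]
After 4 (send(from=B, to=A, msg='data')): A:[bye,data] B:[] C:[] D:[ack]
After 5 (process(B)): A:[bye,data] B:[] C:[] D:[ack]
After 6 (process(D)): A:[bye,data] B:[] C:[] D:[]
After 7 (process(D)): A:[bye,data] B:[] C:[] D:[]
After 8 (send(from=A, to=D, msg='resp')): A:[bye,data] B:[] C:[] D:[resp]
After 9 (send(from=C, to=B, msg='err')): A:[bye,data] B:[err] C:[] D:[resp]
After 10 (send(from=B, to=D, msg='ok')): A:[bye,data] B:[err] C:[] D:[resp,ok]
After 11 (process(A)): A:[data] B:[err] C:[] D:[resp,ok]
After 12 (send(from=D, to=A, msg='done')): A:[data,done] B:[err] C:[] D:[resp,ok]
After 13 (send(from=A, to=C, msg='pong')): A:[data,done] B:[err] C:[pong] D:[resp,ok]
After 14 (send(from=B, to=A, msg='hello')): A:[data,done,hello] B:[err] C:[pong] D:[resp,ok]
After 15 (send(from=C, to=B, msg='final')): A:[data,done,hello] B:[err,final] C:[pong] D:[resp,ok]
After 16 (process(B)): A:[data,done,hello] B:[final] C:[pong] D:[resp,ok]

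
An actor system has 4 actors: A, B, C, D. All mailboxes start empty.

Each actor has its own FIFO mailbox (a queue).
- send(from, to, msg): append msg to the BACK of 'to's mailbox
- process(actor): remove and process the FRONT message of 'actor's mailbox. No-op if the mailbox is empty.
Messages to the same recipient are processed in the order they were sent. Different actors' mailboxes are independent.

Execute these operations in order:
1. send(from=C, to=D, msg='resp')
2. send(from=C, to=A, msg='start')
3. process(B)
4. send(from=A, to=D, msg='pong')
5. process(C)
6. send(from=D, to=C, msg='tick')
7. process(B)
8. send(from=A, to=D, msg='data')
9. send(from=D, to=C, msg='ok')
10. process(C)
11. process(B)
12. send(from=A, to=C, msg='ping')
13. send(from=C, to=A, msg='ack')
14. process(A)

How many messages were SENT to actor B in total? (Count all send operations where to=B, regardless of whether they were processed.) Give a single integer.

After 1 (send(from=C, to=D, msg='resp')): A:[] B:[] C:[] D:[resp]
After 2 (send(from=C, to=A, msg='start')): A:[start] B:[] C:[] D:[resp]
After 3 (process(B)): A:[start] B:[] C:[] D:[resp]
After 4 (send(from=A, to=D, msg='pong')): A:[start] B:[] C:[] D:[resp,pong]
After 5 (process(C)): A:[start] B:[] C:[] D:[resp,pong]
After 6 (send(from=D, to=C, msg='tick')): A:[start] B:[] C:[tick] D:[resp,pong]
After 7 (process(B)): A:[start] B:[] C:[tick] D:[resp,pong]
After 8 (send(from=A, to=D, msg='data')): A:[start] B:[] C:[tick] D:[resp,pong,data]
After 9 (send(from=D, to=C, msg='ok')): A:[start] B:[] C:[tick,ok] D:[resp,pong,data]
After 10 (process(C)): A:[start] B:[] C:[ok] D:[resp,pong,data]
After 11 (process(B)): A:[start] B:[] C:[ok] D:[resp,pong,data]
After 12 (send(from=A, to=C, msg='ping')): A:[start] B:[] C:[ok,ping] D:[resp,pong,data]
After 13 (send(from=C, to=A, msg='ack')): A:[start,ack] B:[] C:[ok,ping] D:[resp,pong,data]
After 14 (process(A)): A:[ack] B:[] C:[ok,ping] D:[resp,pong,data]

Answer: 0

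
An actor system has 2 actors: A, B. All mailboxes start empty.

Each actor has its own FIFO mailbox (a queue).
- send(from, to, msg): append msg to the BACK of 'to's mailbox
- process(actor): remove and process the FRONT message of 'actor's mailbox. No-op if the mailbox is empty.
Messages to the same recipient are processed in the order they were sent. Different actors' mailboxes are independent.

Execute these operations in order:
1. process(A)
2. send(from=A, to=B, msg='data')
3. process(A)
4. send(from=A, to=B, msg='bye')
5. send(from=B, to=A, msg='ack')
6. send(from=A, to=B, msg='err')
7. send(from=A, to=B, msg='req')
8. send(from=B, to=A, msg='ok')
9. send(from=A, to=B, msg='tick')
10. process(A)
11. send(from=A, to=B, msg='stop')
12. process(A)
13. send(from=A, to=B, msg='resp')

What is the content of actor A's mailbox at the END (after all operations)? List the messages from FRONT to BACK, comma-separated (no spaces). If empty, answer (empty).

Answer: (empty)

Derivation:
After 1 (process(A)): A:[] B:[]
After 2 (send(from=A, to=B, msg='data')): A:[] B:[data]
After 3 (process(A)): A:[] B:[data]
After 4 (send(from=A, to=B, msg='bye')): A:[] B:[data,bye]
After 5 (send(from=B, to=A, msg='ack')): A:[ack] B:[data,bye]
After 6 (send(from=A, to=B, msg='err')): A:[ack] B:[data,bye,err]
After 7 (send(from=A, to=B, msg='req')): A:[ack] B:[data,bye,err,req]
After 8 (send(from=B, to=A, msg='ok')): A:[ack,ok] B:[data,bye,err,req]
After 9 (send(from=A, to=B, msg='tick')): A:[ack,ok] B:[data,bye,err,req,tick]
After 10 (process(A)): A:[ok] B:[data,bye,err,req,tick]
After 11 (send(from=A, to=B, msg='stop')): A:[ok] B:[data,bye,err,req,tick,stop]
After 12 (process(A)): A:[] B:[data,bye,err,req,tick,stop]
After 13 (send(from=A, to=B, msg='resp')): A:[] B:[data,bye,err,req,tick,stop,resp]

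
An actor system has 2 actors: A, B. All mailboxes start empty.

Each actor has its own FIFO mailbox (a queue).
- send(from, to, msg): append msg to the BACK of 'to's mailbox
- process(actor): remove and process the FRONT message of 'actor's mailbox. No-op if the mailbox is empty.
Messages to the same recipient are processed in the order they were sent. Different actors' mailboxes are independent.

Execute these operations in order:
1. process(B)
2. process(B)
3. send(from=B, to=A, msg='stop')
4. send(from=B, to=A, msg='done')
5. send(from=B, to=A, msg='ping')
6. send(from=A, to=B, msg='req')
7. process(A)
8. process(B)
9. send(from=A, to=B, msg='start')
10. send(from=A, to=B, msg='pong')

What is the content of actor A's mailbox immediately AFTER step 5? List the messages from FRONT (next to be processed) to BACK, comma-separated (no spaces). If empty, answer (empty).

After 1 (process(B)): A:[] B:[]
After 2 (process(B)): A:[] B:[]
After 3 (send(from=B, to=A, msg='stop')): A:[stop] B:[]
After 4 (send(from=B, to=A, msg='done')): A:[stop,done] B:[]
After 5 (send(from=B, to=A, msg='ping')): A:[stop,done,ping] B:[]

stop,done,ping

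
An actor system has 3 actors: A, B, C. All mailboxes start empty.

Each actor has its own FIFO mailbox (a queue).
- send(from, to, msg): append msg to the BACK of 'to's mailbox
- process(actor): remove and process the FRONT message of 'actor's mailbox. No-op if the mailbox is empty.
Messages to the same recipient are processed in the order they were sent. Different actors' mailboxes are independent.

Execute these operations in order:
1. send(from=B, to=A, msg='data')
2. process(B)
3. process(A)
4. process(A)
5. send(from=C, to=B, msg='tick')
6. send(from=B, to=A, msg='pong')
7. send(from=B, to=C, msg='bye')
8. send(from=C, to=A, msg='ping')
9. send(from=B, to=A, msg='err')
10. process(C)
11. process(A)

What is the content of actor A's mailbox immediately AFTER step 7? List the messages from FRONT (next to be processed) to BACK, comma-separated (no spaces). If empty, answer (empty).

After 1 (send(from=B, to=A, msg='data')): A:[data] B:[] C:[]
After 2 (process(B)): A:[data] B:[] C:[]
After 3 (process(A)): A:[] B:[] C:[]
After 4 (process(A)): A:[] B:[] C:[]
After 5 (send(from=C, to=B, msg='tick')): A:[] B:[tick] C:[]
After 6 (send(from=B, to=A, msg='pong')): A:[pong] B:[tick] C:[]
After 7 (send(from=B, to=C, msg='bye')): A:[pong] B:[tick] C:[bye]

pong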